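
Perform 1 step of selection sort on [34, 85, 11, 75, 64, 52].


Initial: [34, 85, 11, 75, 64, 52]
Step 1: min=11 at 2
  Swap: [11, 85, 34, 75, 64, 52]

After 1 step: [11, 85, 34, 75, 64, 52]


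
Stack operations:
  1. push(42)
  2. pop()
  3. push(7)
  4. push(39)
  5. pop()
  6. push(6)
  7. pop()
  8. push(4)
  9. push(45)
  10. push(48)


push(42) -> [42]
pop()->42, []
push(7) -> [7]
push(39) -> [7, 39]
pop()->39, [7]
push(6) -> [7, 6]
pop()->6, [7]
push(4) -> [7, 4]
push(45) -> [7, 4, 45]
push(48) -> [7, 4, 45, 48]

Final stack: [7, 4, 45, 48]


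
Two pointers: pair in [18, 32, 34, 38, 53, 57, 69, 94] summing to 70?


lo=0(18)+hi=7(94)=112
lo=0(18)+hi=6(69)=87
lo=0(18)+hi=5(57)=75
lo=0(18)+hi=4(53)=71
lo=0(18)+hi=3(38)=56
lo=1(32)+hi=3(38)=70

Yes: 32+38=70


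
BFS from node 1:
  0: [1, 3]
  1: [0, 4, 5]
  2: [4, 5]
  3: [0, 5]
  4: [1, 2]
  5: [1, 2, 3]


Visit 1, enqueue [0, 4, 5]
Visit 0, enqueue [3]
Visit 4, enqueue [2]
Visit 5, enqueue []
Visit 3, enqueue []
Visit 2, enqueue []

BFS order: [1, 0, 4, 5, 3, 2]


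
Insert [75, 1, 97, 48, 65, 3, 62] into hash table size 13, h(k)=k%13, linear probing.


Insert 75: h=10 -> slot 10
Insert 1: h=1 -> slot 1
Insert 97: h=6 -> slot 6
Insert 48: h=9 -> slot 9
Insert 65: h=0 -> slot 0
Insert 3: h=3 -> slot 3
Insert 62: h=10, 1 probes -> slot 11

Table: [65, 1, None, 3, None, None, 97, None, None, 48, 75, 62, None]


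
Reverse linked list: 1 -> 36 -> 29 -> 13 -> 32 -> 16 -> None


Step 1: curr=1, set curr.next=prev(None) | reversed so far: 1
Step 2: curr=36, set curr.next=prev(1) | reversed so far: 36 -> 1
Step 3: curr=29, set curr.next=prev(36) | reversed so far: 29 -> 36 -> 1
Step 4: curr=13, set curr.next=prev(29) | reversed so far: 13 -> 29 -> 36 -> 1
Step 5: curr=32, set curr.next=prev(13) | reversed so far: 32 -> 13 -> 29 -> 36 -> 1
Step 6: curr=16, set curr.next=prev(32) | reversed so far: 16 -> 32 -> 13 -> 29 -> 36 -> 1

16 -> 32 -> 13 -> 29 -> 36 -> 1 -> None


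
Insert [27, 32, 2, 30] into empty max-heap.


Insert 27: [27]
Insert 32: [32, 27]
Insert 2: [32, 27, 2]
Insert 30: [32, 30, 2, 27]

Final heap: [32, 30, 2, 27]


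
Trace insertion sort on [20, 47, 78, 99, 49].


Initial: [20, 47, 78, 99, 49]
Insert 47: [20, 47, 78, 99, 49]
Insert 78: [20, 47, 78, 99, 49]
Insert 99: [20, 47, 78, 99, 49]
Insert 49: [20, 47, 49, 78, 99]

Sorted: [20, 47, 49, 78, 99]


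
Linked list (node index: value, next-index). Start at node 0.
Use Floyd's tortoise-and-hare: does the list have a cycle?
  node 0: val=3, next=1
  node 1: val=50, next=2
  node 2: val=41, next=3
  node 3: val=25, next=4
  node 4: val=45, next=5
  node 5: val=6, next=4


Floyd's tortoise (slow, +1) and hare (fast, +2):
  init: slow=0, fast=0
  step 1: slow=1, fast=2
  step 2: slow=2, fast=4
  step 3: slow=3, fast=4
  step 4: slow=4, fast=4
  slow == fast at node 4: cycle detected

Cycle: yes


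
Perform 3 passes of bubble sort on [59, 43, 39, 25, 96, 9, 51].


Initial: [59, 43, 39, 25, 96, 9, 51]
Pass 1: [43, 39, 25, 59, 9, 51, 96] (5 swaps)
Pass 2: [39, 25, 43, 9, 51, 59, 96] (4 swaps)
Pass 3: [25, 39, 9, 43, 51, 59, 96] (2 swaps)

After 3 passes: [25, 39, 9, 43, 51, 59, 96]


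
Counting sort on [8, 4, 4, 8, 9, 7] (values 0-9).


Input: [8, 4, 4, 8, 9, 7]
Counts: [0, 0, 0, 0, 2, 0, 0, 1, 2, 1]

Sorted: [4, 4, 7, 8, 8, 9]


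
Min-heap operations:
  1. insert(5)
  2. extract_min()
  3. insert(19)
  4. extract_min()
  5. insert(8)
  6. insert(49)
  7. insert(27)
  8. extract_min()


insert(5) -> [5]
extract_min()->5, []
insert(19) -> [19]
extract_min()->19, []
insert(8) -> [8]
insert(49) -> [8, 49]
insert(27) -> [8, 49, 27]
extract_min()->8, [27, 49]

Final heap: [27, 49]


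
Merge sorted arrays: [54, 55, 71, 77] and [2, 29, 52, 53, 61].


Take 2 from B
Take 29 from B
Take 52 from B
Take 53 from B
Take 54 from A
Take 55 from A
Take 61 from B

Merged: [2, 29, 52, 53, 54, 55, 61, 71, 77]


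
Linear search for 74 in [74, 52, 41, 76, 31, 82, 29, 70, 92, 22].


i=0: 74==74 found!

Found at 0, 1 comps


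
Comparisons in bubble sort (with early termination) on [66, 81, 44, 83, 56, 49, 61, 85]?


Algorithm: bubble sort (with early termination)
Input: [66, 81, 44, 83, 56, 49, 61, 85]
Sorted: [44, 49, 56, 61, 66, 81, 83, 85]

25


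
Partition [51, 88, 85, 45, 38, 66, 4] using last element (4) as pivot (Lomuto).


Pivot: 4
Place pivot at 0: [4, 88, 85, 45, 38, 66, 51]

Partitioned: [4, 88, 85, 45, 38, 66, 51]


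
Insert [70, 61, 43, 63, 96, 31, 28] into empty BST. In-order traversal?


Insert 70: root
Insert 61: L from 70
Insert 43: L from 70 -> L from 61
Insert 63: L from 70 -> R from 61
Insert 96: R from 70
Insert 31: L from 70 -> L from 61 -> L from 43
Insert 28: L from 70 -> L from 61 -> L from 43 -> L from 31

In-order: [28, 31, 43, 61, 63, 70, 96]


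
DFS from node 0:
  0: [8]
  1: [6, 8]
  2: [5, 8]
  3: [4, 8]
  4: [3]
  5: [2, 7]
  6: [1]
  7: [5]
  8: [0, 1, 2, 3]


Visit 0, push [8]
Visit 8, push [3, 2, 1]
Visit 1, push [6]
Visit 6, push []
Visit 2, push [5]
Visit 5, push [7]
Visit 7, push []
Visit 3, push [4]
Visit 4, push []

DFS order: [0, 8, 1, 6, 2, 5, 7, 3, 4]


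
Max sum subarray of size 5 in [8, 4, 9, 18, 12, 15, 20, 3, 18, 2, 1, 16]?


[0:5]: 51
[1:6]: 58
[2:7]: 74
[3:8]: 68
[4:9]: 68
[5:10]: 58
[6:11]: 44
[7:12]: 40

Max: 74 at [2:7]


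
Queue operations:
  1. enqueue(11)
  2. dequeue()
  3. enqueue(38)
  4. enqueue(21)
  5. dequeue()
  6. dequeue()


enqueue(11) -> [11]
dequeue()->11, []
enqueue(38) -> [38]
enqueue(21) -> [38, 21]
dequeue()->38, [21]
dequeue()->21, []

Final queue: []


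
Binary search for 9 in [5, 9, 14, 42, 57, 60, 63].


Step 1: lo=0, hi=6, mid=3, val=42
Step 2: lo=0, hi=2, mid=1, val=9

Found at index 1


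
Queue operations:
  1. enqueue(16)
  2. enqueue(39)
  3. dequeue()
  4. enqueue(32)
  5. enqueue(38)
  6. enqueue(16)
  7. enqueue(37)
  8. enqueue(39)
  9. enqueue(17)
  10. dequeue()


enqueue(16) -> [16]
enqueue(39) -> [16, 39]
dequeue()->16, [39]
enqueue(32) -> [39, 32]
enqueue(38) -> [39, 32, 38]
enqueue(16) -> [39, 32, 38, 16]
enqueue(37) -> [39, 32, 38, 16, 37]
enqueue(39) -> [39, 32, 38, 16, 37, 39]
enqueue(17) -> [39, 32, 38, 16, 37, 39, 17]
dequeue()->39, [32, 38, 16, 37, 39, 17]

Final queue: [32, 38, 16, 37, 39, 17]


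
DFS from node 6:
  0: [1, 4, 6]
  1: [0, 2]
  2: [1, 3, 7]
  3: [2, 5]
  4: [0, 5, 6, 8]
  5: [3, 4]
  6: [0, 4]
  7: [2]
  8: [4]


Visit 6, push [4, 0]
Visit 0, push [4, 1]
Visit 1, push [2]
Visit 2, push [7, 3]
Visit 3, push [5]
Visit 5, push [4]
Visit 4, push [8]
Visit 8, push []
Visit 7, push []

DFS order: [6, 0, 1, 2, 3, 5, 4, 8, 7]


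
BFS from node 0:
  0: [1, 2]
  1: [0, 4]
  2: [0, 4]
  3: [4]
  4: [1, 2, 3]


Visit 0, enqueue [1, 2]
Visit 1, enqueue [4]
Visit 2, enqueue []
Visit 4, enqueue [3]
Visit 3, enqueue []

BFS order: [0, 1, 2, 4, 3]


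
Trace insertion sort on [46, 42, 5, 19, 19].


Initial: [46, 42, 5, 19, 19]
Insert 42: [42, 46, 5, 19, 19]
Insert 5: [5, 42, 46, 19, 19]
Insert 19: [5, 19, 42, 46, 19]
Insert 19: [5, 19, 19, 42, 46]

Sorted: [5, 19, 19, 42, 46]


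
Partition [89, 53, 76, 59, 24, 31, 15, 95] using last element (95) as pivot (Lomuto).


Pivot: 95
  89 <= 95: advance i (no swap)
  53 <= 95: advance i (no swap)
  76 <= 95: advance i (no swap)
  59 <= 95: advance i (no swap)
  24 <= 95: advance i (no swap)
  31 <= 95: advance i (no swap)
  15 <= 95: advance i (no swap)
Place pivot at 7: [89, 53, 76, 59, 24, 31, 15, 95]

Partitioned: [89, 53, 76, 59, 24, 31, 15, 95]


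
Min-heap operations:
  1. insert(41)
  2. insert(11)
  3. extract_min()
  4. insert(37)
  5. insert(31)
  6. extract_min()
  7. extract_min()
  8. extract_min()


insert(41) -> [41]
insert(11) -> [11, 41]
extract_min()->11, [41]
insert(37) -> [37, 41]
insert(31) -> [31, 41, 37]
extract_min()->31, [37, 41]
extract_min()->37, [41]
extract_min()->41, []

Final heap: []


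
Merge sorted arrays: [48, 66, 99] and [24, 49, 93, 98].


Take 24 from B
Take 48 from A
Take 49 from B
Take 66 from A
Take 93 from B
Take 98 from B

Merged: [24, 48, 49, 66, 93, 98, 99]


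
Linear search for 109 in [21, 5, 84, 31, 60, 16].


i=0: 21!=109
i=1: 5!=109
i=2: 84!=109
i=3: 31!=109
i=4: 60!=109
i=5: 16!=109

Not found, 6 comps


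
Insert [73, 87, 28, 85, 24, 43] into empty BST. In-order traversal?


Insert 73: root
Insert 87: R from 73
Insert 28: L from 73
Insert 85: R from 73 -> L from 87
Insert 24: L from 73 -> L from 28
Insert 43: L from 73 -> R from 28

In-order: [24, 28, 43, 73, 85, 87]


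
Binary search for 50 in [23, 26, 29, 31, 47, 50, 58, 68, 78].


Step 1: lo=0, hi=8, mid=4, val=47
Step 2: lo=5, hi=8, mid=6, val=58
Step 3: lo=5, hi=5, mid=5, val=50

Found at index 5


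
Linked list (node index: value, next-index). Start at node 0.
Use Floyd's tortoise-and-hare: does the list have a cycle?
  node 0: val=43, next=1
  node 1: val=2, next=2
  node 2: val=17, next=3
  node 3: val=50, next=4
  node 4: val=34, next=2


Floyd's tortoise (slow, +1) and hare (fast, +2):
  init: slow=0, fast=0
  step 1: slow=1, fast=2
  step 2: slow=2, fast=4
  step 3: slow=3, fast=3
  slow == fast at node 3: cycle detected

Cycle: yes


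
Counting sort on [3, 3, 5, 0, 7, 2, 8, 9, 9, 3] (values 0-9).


Input: [3, 3, 5, 0, 7, 2, 8, 9, 9, 3]
Counts: [1, 0, 1, 3, 0, 1, 0, 1, 1, 2]

Sorted: [0, 2, 3, 3, 3, 5, 7, 8, 9, 9]


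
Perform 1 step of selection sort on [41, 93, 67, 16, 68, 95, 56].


Initial: [41, 93, 67, 16, 68, 95, 56]
Step 1: min=16 at 3
  Swap: [16, 93, 67, 41, 68, 95, 56]

After 1 step: [16, 93, 67, 41, 68, 95, 56]


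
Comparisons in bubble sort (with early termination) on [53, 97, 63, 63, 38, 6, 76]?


Algorithm: bubble sort (with early termination)
Input: [53, 97, 63, 63, 38, 6, 76]
Sorted: [6, 38, 53, 63, 63, 76, 97]

21


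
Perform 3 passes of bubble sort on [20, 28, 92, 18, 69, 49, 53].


Initial: [20, 28, 92, 18, 69, 49, 53]
Pass 1: [20, 28, 18, 69, 49, 53, 92] (4 swaps)
Pass 2: [20, 18, 28, 49, 53, 69, 92] (3 swaps)
Pass 3: [18, 20, 28, 49, 53, 69, 92] (1 swaps)

After 3 passes: [18, 20, 28, 49, 53, 69, 92]


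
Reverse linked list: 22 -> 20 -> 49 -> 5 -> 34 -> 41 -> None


Step 1: curr=22, set curr.next=prev(None) | reversed so far: 22
Step 2: curr=20, set curr.next=prev(22) | reversed so far: 20 -> 22
Step 3: curr=49, set curr.next=prev(20) | reversed so far: 49 -> 20 -> 22
Step 4: curr=5, set curr.next=prev(49) | reversed so far: 5 -> 49 -> 20 -> 22
Step 5: curr=34, set curr.next=prev(5) | reversed so far: 34 -> 5 -> 49 -> 20 -> 22
Step 6: curr=41, set curr.next=prev(34) | reversed so far: 41 -> 34 -> 5 -> 49 -> 20 -> 22

41 -> 34 -> 5 -> 49 -> 20 -> 22 -> None


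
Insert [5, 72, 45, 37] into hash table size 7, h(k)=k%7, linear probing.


Insert 5: h=5 -> slot 5
Insert 72: h=2 -> slot 2
Insert 45: h=3 -> slot 3
Insert 37: h=2, 2 probes -> slot 4

Table: [None, None, 72, 45, 37, 5, None]


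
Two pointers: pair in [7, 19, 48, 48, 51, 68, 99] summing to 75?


lo=0(7)+hi=6(99)=106
lo=0(7)+hi=5(68)=75

Yes: 7+68=75


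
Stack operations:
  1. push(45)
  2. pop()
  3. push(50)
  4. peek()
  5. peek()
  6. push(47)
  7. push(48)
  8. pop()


push(45) -> [45]
pop()->45, []
push(50) -> [50]
peek()->50
peek()->50
push(47) -> [50, 47]
push(48) -> [50, 47, 48]
pop()->48, [50, 47]

Final stack: [50, 47]


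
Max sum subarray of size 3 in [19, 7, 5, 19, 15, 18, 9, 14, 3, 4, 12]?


[0:3]: 31
[1:4]: 31
[2:5]: 39
[3:6]: 52
[4:7]: 42
[5:8]: 41
[6:9]: 26
[7:10]: 21
[8:11]: 19

Max: 52 at [3:6]


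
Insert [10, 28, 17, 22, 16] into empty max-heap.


Insert 10: [10]
Insert 28: [28, 10]
Insert 17: [28, 10, 17]
Insert 22: [28, 22, 17, 10]
Insert 16: [28, 22, 17, 10, 16]

Final heap: [28, 22, 17, 10, 16]


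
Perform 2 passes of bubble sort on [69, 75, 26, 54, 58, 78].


Initial: [69, 75, 26, 54, 58, 78]
Pass 1: [69, 26, 54, 58, 75, 78] (3 swaps)
Pass 2: [26, 54, 58, 69, 75, 78] (3 swaps)

After 2 passes: [26, 54, 58, 69, 75, 78]


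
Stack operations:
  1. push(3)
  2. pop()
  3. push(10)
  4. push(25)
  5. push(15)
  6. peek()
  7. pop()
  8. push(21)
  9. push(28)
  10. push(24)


push(3) -> [3]
pop()->3, []
push(10) -> [10]
push(25) -> [10, 25]
push(15) -> [10, 25, 15]
peek()->15
pop()->15, [10, 25]
push(21) -> [10, 25, 21]
push(28) -> [10, 25, 21, 28]
push(24) -> [10, 25, 21, 28, 24]

Final stack: [10, 25, 21, 28, 24]


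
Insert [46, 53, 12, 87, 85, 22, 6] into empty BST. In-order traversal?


Insert 46: root
Insert 53: R from 46
Insert 12: L from 46
Insert 87: R from 46 -> R from 53
Insert 85: R from 46 -> R from 53 -> L from 87
Insert 22: L from 46 -> R from 12
Insert 6: L from 46 -> L from 12

In-order: [6, 12, 22, 46, 53, 85, 87]


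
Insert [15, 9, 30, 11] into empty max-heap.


Insert 15: [15]
Insert 9: [15, 9]
Insert 30: [30, 9, 15]
Insert 11: [30, 11, 15, 9]

Final heap: [30, 11, 15, 9]


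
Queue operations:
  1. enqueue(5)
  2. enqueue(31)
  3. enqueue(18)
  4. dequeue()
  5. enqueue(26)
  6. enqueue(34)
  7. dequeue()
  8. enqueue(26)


enqueue(5) -> [5]
enqueue(31) -> [5, 31]
enqueue(18) -> [5, 31, 18]
dequeue()->5, [31, 18]
enqueue(26) -> [31, 18, 26]
enqueue(34) -> [31, 18, 26, 34]
dequeue()->31, [18, 26, 34]
enqueue(26) -> [18, 26, 34, 26]

Final queue: [18, 26, 34, 26]


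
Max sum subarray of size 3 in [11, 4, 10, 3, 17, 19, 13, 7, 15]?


[0:3]: 25
[1:4]: 17
[2:5]: 30
[3:6]: 39
[4:7]: 49
[5:8]: 39
[6:9]: 35

Max: 49 at [4:7]


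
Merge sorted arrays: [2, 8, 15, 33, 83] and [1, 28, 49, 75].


Take 1 from B
Take 2 from A
Take 8 from A
Take 15 from A
Take 28 from B
Take 33 from A
Take 49 from B
Take 75 from B

Merged: [1, 2, 8, 15, 28, 33, 49, 75, 83]


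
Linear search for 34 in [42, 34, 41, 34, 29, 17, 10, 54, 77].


i=0: 42!=34
i=1: 34==34 found!

Found at 1, 2 comps


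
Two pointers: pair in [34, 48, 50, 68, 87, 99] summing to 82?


lo=0(34)+hi=5(99)=133
lo=0(34)+hi=4(87)=121
lo=0(34)+hi=3(68)=102
lo=0(34)+hi=2(50)=84
lo=0(34)+hi=1(48)=82

Yes: 34+48=82


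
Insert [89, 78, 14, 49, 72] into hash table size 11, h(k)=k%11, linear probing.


Insert 89: h=1 -> slot 1
Insert 78: h=1, 1 probes -> slot 2
Insert 14: h=3 -> slot 3
Insert 49: h=5 -> slot 5
Insert 72: h=6 -> slot 6

Table: [None, 89, 78, 14, None, 49, 72, None, None, None, None]


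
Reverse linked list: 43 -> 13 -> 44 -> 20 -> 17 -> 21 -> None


Step 1: curr=43, set curr.next=prev(None) | reversed so far: 43
Step 2: curr=13, set curr.next=prev(43) | reversed so far: 13 -> 43
Step 3: curr=44, set curr.next=prev(13) | reversed so far: 44 -> 13 -> 43
Step 4: curr=20, set curr.next=prev(44) | reversed so far: 20 -> 44 -> 13 -> 43
Step 5: curr=17, set curr.next=prev(20) | reversed so far: 17 -> 20 -> 44 -> 13 -> 43
Step 6: curr=21, set curr.next=prev(17) | reversed so far: 21 -> 17 -> 20 -> 44 -> 13 -> 43

21 -> 17 -> 20 -> 44 -> 13 -> 43 -> None


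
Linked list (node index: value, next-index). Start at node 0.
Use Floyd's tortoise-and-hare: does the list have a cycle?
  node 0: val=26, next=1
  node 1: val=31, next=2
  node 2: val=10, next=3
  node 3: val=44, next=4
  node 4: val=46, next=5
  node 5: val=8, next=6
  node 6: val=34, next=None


Floyd's tortoise (slow, +1) and hare (fast, +2):
  init: slow=0, fast=0
  step 1: slow=1, fast=2
  step 2: slow=2, fast=4
  step 3: slow=3, fast=6
  step 4: fast -> None, no cycle

Cycle: no


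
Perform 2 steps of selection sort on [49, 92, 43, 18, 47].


Initial: [49, 92, 43, 18, 47]
Step 1: min=18 at 3
  Swap: [18, 92, 43, 49, 47]
Step 2: min=43 at 2
  Swap: [18, 43, 92, 49, 47]

After 2 steps: [18, 43, 92, 49, 47]


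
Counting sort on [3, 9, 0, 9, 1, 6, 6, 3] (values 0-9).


Input: [3, 9, 0, 9, 1, 6, 6, 3]
Counts: [1, 1, 0, 2, 0, 0, 2, 0, 0, 2]

Sorted: [0, 1, 3, 3, 6, 6, 9, 9]


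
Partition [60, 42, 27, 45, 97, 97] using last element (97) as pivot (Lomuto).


Pivot: 97
  60 <= 97: advance i (no swap)
  42 <= 97: advance i (no swap)
  27 <= 97: advance i (no swap)
  45 <= 97: advance i (no swap)
  97 <= 97: advance i (no swap)
Place pivot at 5: [60, 42, 27, 45, 97, 97]

Partitioned: [60, 42, 27, 45, 97, 97]


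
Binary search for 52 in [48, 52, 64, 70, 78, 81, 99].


Step 1: lo=0, hi=6, mid=3, val=70
Step 2: lo=0, hi=2, mid=1, val=52

Found at index 1


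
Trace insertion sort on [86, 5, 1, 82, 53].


Initial: [86, 5, 1, 82, 53]
Insert 5: [5, 86, 1, 82, 53]
Insert 1: [1, 5, 86, 82, 53]
Insert 82: [1, 5, 82, 86, 53]
Insert 53: [1, 5, 53, 82, 86]

Sorted: [1, 5, 53, 82, 86]


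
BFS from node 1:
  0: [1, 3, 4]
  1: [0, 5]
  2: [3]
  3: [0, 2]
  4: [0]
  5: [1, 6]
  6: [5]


Visit 1, enqueue [0, 5]
Visit 0, enqueue [3, 4]
Visit 5, enqueue [6]
Visit 3, enqueue [2]
Visit 4, enqueue []
Visit 6, enqueue []
Visit 2, enqueue []

BFS order: [1, 0, 5, 3, 4, 6, 2]


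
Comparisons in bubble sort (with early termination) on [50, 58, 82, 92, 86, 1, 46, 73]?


Algorithm: bubble sort (with early termination)
Input: [50, 58, 82, 92, 86, 1, 46, 73]
Sorted: [1, 46, 50, 58, 73, 82, 86, 92]

27


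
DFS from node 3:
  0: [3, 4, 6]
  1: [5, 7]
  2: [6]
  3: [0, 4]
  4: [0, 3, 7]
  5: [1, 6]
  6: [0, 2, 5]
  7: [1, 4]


Visit 3, push [4, 0]
Visit 0, push [6, 4]
Visit 4, push [7]
Visit 7, push [1]
Visit 1, push [5]
Visit 5, push [6]
Visit 6, push [2]
Visit 2, push []

DFS order: [3, 0, 4, 7, 1, 5, 6, 2]


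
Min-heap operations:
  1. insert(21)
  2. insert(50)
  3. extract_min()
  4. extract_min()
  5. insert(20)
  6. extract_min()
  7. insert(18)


insert(21) -> [21]
insert(50) -> [21, 50]
extract_min()->21, [50]
extract_min()->50, []
insert(20) -> [20]
extract_min()->20, []
insert(18) -> [18]

Final heap: [18]


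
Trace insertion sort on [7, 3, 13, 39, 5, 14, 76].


Initial: [7, 3, 13, 39, 5, 14, 76]
Insert 3: [3, 7, 13, 39, 5, 14, 76]
Insert 13: [3, 7, 13, 39, 5, 14, 76]
Insert 39: [3, 7, 13, 39, 5, 14, 76]
Insert 5: [3, 5, 7, 13, 39, 14, 76]
Insert 14: [3, 5, 7, 13, 14, 39, 76]
Insert 76: [3, 5, 7, 13, 14, 39, 76]

Sorted: [3, 5, 7, 13, 14, 39, 76]


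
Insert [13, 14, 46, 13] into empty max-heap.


Insert 13: [13]
Insert 14: [14, 13]
Insert 46: [46, 13, 14]
Insert 13: [46, 13, 14, 13]

Final heap: [46, 13, 14, 13]


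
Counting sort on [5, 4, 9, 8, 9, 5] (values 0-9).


Input: [5, 4, 9, 8, 9, 5]
Counts: [0, 0, 0, 0, 1, 2, 0, 0, 1, 2]

Sorted: [4, 5, 5, 8, 9, 9]


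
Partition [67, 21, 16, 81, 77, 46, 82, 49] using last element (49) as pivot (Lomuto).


Pivot: 49
  21 <= 49: swap -> [21, 67, 16, 81, 77, 46, 82, 49]
  16 <= 49: swap -> [21, 16, 67, 81, 77, 46, 82, 49]
  46 <= 49: swap -> [21, 16, 46, 81, 77, 67, 82, 49]
Place pivot at 3: [21, 16, 46, 49, 77, 67, 82, 81]

Partitioned: [21, 16, 46, 49, 77, 67, 82, 81]


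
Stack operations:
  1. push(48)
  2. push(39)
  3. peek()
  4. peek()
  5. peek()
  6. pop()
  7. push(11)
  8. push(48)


push(48) -> [48]
push(39) -> [48, 39]
peek()->39
peek()->39
peek()->39
pop()->39, [48]
push(11) -> [48, 11]
push(48) -> [48, 11, 48]

Final stack: [48, 11, 48]


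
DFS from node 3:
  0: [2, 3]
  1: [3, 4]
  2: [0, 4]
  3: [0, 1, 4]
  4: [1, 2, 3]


Visit 3, push [4, 1, 0]
Visit 0, push [2]
Visit 2, push [4]
Visit 4, push [1]
Visit 1, push []

DFS order: [3, 0, 2, 4, 1]


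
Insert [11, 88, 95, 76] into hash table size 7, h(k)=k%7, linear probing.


Insert 11: h=4 -> slot 4
Insert 88: h=4, 1 probes -> slot 5
Insert 95: h=4, 2 probes -> slot 6
Insert 76: h=6, 1 probes -> slot 0

Table: [76, None, None, None, 11, 88, 95]


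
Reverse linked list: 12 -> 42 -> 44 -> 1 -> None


Step 1: curr=12, set curr.next=prev(None) | reversed so far: 12
Step 2: curr=42, set curr.next=prev(12) | reversed so far: 42 -> 12
Step 3: curr=44, set curr.next=prev(42) | reversed so far: 44 -> 42 -> 12
Step 4: curr=1, set curr.next=prev(44) | reversed so far: 1 -> 44 -> 42 -> 12

1 -> 44 -> 42 -> 12 -> None


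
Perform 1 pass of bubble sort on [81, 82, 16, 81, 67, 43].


Initial: [81, 82, 16, 81, 67, 43]
Pass 1: [81, 16, 81, 67, 43, 82] (4 swaps)

After 1 pass: [81, 16, 81, 67, 43, 82]


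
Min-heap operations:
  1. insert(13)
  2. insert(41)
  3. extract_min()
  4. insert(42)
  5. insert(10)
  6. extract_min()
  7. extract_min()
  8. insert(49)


insert(13) -> [13]
insert(41) -> [13, 41]
extract_min()->13, [41]
insert(42) -> [41, 42]
insert(10) -> [10, 42, 41]
extract_min()->10, [41, 42]
extract_min()->41, [42]
insert(49) -> [42, 49]

Final heap: [42, 49]


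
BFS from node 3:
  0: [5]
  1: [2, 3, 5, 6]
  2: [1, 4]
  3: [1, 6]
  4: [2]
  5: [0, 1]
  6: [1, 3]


Visit 3, enqueue [1, 6]
Visit 1, enqueue [2, 5]
Visit 6, enqueue []
Visit 2, enqueue [4]
Visit 5, enqueue [0]
Visit 4, enqueue []
Visit 0, enqueue []

BFS order: [3, 1, 6, 2, 5, 4, 0]


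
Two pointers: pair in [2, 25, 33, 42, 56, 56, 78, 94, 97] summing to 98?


lo=0(2)+hi=8(97)=99
lo=0(2)+hi=7(94)=96
lo=1(25)+hi=7(94)=119
lo=1(25)+hi=6(78)=103
lo=1(25)+hi=5(56)=81
lo=2(33)+hi=5(56)=89
lo=3(42)+hi=5(56)=98

Yes: 42+56=98


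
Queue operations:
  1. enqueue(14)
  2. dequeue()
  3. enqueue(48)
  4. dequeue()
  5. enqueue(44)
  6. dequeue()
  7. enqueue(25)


enqueue(14) -> [14]
dequeue()->14, []
enqueue(48) -> [48]
dequeue()->48, []
enqueue(44) -> [44]
dequeue()->44, []
enqueue(25) -> [25]

Final queue: [25]


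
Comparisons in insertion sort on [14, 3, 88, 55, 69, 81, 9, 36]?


Algorithm: insertion sort
Input: [14, 3, 88, 55, 69, 81, 9, 36]
Sorted: [3, 9, 14, 36, 55, 69, 81, 88]

19


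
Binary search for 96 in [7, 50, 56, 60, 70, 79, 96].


Step 1: lo=0, hi=6, mid=3, val=60
Step 2: lo=4, hi=6, mid=5, val=79
Step 3: lo=6, hi=6, mid=6, val=96

Found at index 6


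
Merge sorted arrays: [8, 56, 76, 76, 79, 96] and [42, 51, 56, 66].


Take 8 from A
Take 42 from B
Take 51 from B
Take 56 from A
Take 56 from B
Take 66 from B

Merged: [8, 42, 51, 56, 56, 66, 76, 76, 79, 96]


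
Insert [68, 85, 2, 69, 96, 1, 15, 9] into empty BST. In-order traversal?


Insert 68: root
Insert 85: R from 68
Insert 2: L from 68
Insert 69: R from 68 -> L from 85
Insert 96: R from 68 -> R from 85
Insert 1: L from 68 -> L from 2
Insert 15: L from 68 -> R from 2
Insert 9: L from 68 -> R from 2 -> L from 15

In-order: [1, 2, 9, 15, 68, 69, 85, 96]


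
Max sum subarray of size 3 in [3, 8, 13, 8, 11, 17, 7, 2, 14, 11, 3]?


[0:3]: 24
[1:4]: 29
[2:5]: 32
[3:6]: 36
[4:7]: 35
[5:8]: 26
[6:9]: 23
[7:10]: 27
[8:11]: 28

Max: 36 at [3:6]


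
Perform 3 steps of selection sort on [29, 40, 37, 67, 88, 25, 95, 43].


Initial: [29, 40, 37, 67, 88, 25, 95, 43]
Step 1: min=25 at 5
  Swap: [25, 40, 37, 67, 88, 29, 95, 43]
Step 2: min=29 at 5
  Swap: [25, 29, 37, 67, 88, 40, 95, 43]
Step 3: min=37 at 2
  Swap: [25, 29, 37, 67, 88, 40, 95, 43]

After 3 steps: [25, 29, 37, 67, 88, 40, 95, 43]


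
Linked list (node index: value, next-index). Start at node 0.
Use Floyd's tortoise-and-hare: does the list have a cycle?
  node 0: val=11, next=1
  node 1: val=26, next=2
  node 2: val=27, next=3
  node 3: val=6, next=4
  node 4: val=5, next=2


Floyd's tortoise (slow, +1) and hare (fast, +2):
  init: slow=0, fast=0
  step 1: slow=1, fast=2
  step 2: slow=2, fast=4
  step 3: slow=3, fast=3
  slow == fast at node 3: cycle detected

Cycle: yes


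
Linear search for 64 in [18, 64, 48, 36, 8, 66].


i=0: 18!=64
i=1: 64==64 found!

Found at 1, 2 comps


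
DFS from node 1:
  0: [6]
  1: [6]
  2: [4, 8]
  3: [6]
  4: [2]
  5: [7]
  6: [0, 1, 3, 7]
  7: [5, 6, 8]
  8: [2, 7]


Visit 1, push [6]
Visit 6, push [7, 3, 0]
Visit 0, push []
Visit 3, push []
Visit 7, push [8, 5]
Visit 5, push []
Visit 8, push [2]
Visit 2, push [4]
Visit 4, push []

DFS order: [1, 6, 0, 3, 7, 5, 8, 2, 4]


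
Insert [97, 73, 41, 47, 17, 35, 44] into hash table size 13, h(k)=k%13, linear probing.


Insert 97: h=6 -> slot 6
Insert 73: h=8 -> slot 8
Insert 41: h=2 -> slot 2
Insert 47: h=8, 1 probes -> slot 9
Insert 17: h=4 -> slot 4
Insert 35: h=9, 1 probes -> slot 10
Insert 44: h=5 -> slot 5

Table: [None, None, 41, None, 17, 44, 97, None, 73, 47, 35, None, None]


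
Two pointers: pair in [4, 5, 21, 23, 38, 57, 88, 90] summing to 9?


lo=0(4)+hi=7(90)=94
lo=0(4)+hi=6(88)=92
lo=0(4)+hi=5(57)=61
lo=0(4)+hi=4(38)=42
lo=0(4)+hi=3(23)=27
lo=0(4)+hi=2(21)=25
lo=0(4)+hi=1(5)=9

Yes: 4+5=9


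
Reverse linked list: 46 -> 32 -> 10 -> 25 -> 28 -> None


Step 1: curr=46, set curr.next=prev(None) | reversed so far: 46
Step 2: curr=32, set curr.next=prev(46) | reversed so far: 32 -> 46
Step 3: curr=10, set curr.next=prev(32) | reversed so far: 10 -> 32 -> 46
Step 4: curr=25, set curr.next=prev(10) | reversed so far: 25 -> 10 -> 32 -> 46
Step 5: curr=28, set curr.next=prev(25) | reversed so far: 28 -> 25 -> 10 -> 32 -> 46

28 -> 25 -> 10 -> 32 -> 46 -> None


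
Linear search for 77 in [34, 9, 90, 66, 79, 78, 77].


i=0: 34!=77
i=1: 9!=77
i=2: 90!=77
i=3: 66!=77
i=4: 79!=77
i=5: 78!=77
i=6: 77==77 found!

Found at 6, 7 comps


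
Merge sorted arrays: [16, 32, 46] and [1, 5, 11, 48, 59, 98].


Take 1 from B
Take 5 from B
Take 11 from B
Take 16 from A
Take 32 from A
Take 46 from A

Merged: [1, 5, 11, 16, 32, 46, 48, 59, 98]


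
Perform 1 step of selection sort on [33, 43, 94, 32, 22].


Initial: [33, 43, 94, 32, 22]
Step 1: min=22 at 4
  Swap: [22, 43, 94, 32, 33]

After 1 step: [22, 43, 94, 32, 33]


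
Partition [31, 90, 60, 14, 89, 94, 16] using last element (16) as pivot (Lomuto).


Pivot: 16
  14 <= 16: swap -> [14, 90, 60, 31, 89, 94, 16]
Place pivot at 1: [14, 16, 60, 31, 89, 94, 90]

Partitioned: [14, 16, 60, 31, 89, 94, 90]


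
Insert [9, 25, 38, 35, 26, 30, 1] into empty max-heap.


Insert 9: [9]
Insert 25: [25, 9]
Insert 38: [38, 9, 25]
Insert 35: [38, 35, 25, 9]
Insert 26: [38, 35, 25, 9, 26]
Insert 30: [38, 35, 30, 9, 26, 25]
Insert 1: [38, 35, 30, 9, 26, 25, 1]

Final heap: [38, 35, 30, 9, 26, 25, 1]


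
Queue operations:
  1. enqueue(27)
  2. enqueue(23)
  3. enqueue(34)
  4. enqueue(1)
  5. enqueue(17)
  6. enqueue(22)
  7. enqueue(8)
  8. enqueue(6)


enqueue(27) -> [27]
enqueue(23) -> [27, 23]
enqueue(34) -> [27, 23, 34]
enqueue(1) -> [27, 23, 34, 1]
enqueue(17) -> [27, 23, 34, 1, 17]
enqueue(22) -> [27, 23, 34, 1, 17, 22]
enqueue(8) -> [27, 23, 34, 1, 17, 22, 8]
enqueue(6) -> [27, 23, 34, 1, 17, 22, 8, 6]

Final queue: [27, 23, 34, 1, 17, 22, 8, 6]


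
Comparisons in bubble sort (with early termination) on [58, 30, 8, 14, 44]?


Algorithm: bubble sort (with early termination)
Input: [58, 30, 8, 14, 44]
Sorted: [8, 14, 30, 44, 58]

9


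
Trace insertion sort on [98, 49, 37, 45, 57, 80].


Initial: [98, 49, 37, 45, 57, 80]
Insert 49: [49, 98, 37, 45, 57, 80]
Insert 37: [37, 49, 98, 45, 57, 80]
Insert 45: [37, 45, 49, 98, 57, 80]
Insert 57: [37, 45, 49, 57, 98, 80]
Insert 80: [37, 45, 49, 57, 80, 98]

Sorted: [37, 45, 49, 57, 80, 98]


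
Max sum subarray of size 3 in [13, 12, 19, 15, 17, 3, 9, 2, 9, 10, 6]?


[0:3]: 44
[1:4]: 46
[2:5]: 51
[3:6]: 35
[4:7]: 29
[5:8]: 14
[6:9]: 20
[7:10]: 21
[8:11]: 25

Max: 51 at [2:5]


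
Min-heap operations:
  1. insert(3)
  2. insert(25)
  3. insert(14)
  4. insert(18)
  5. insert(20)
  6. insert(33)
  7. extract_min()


insert(3) -> [3]
insert(25) -> [3, 25]
insert(14) -> [3, 25, 14]
insert(18) -> [3, 18, 14, 25]
insert(20) -> [3, 18, 14, 25, 20]
insert(33) -> [3, 18, 14, 25, 20, 33]
extract_min()->3, [14, 18, 33, 25, 20]

Final heap: [14, 18, 33, 25, 20]


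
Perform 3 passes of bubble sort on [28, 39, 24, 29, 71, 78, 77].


Initial: [28, 39, 24, 29, 71, 78, 77]
Pass 1: [28, 24, 29, 39, 71, 77, 78] (3 swaps)
Pass 2: [24, 28, 29, 39, 71, 77, 78] (1 swaps)
Pass 3: [24, 28, 29, 39, 71, 77, 78] (0 swaps)

After 3 passes: [24, 28, 29, 39, 71, 77, 78]


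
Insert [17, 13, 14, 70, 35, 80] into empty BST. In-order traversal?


Insert 17: root
Insert 13: L from 17
Insert 14: L from 17 -> R from 13
Insert 70: R from 17
Insert 35: R from 17 -> L from 70
Insert 80: R from 17 -> R from 70

In-order: [13, 14, 17, 35, 70, 80]


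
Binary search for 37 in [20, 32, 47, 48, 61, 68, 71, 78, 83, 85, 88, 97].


Step 1: lo=0, hi=11, mid=5, val=68
Step 2: lo=0, hi=4, mid=2, val=47
Step 3: lo=0, hi=1, mid=0, val=20
Step 4: lo=1, hi=1, mid=1, val=32

Not found


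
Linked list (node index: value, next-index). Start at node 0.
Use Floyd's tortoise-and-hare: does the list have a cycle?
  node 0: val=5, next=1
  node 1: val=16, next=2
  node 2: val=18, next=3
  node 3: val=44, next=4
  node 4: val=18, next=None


Floyd's tortoise (slow, +1) and hare (fast, +2):
  init: slow=0, fast=0
  step 1: slow=1, fast=2
  step 2: slow=2, fast=4
  step 3: fast -> None, no cycle

Cycle: no


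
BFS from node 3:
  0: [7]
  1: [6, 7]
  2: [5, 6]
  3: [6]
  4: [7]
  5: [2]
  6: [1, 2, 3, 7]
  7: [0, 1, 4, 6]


Visit 3, enqueue [6]
Visit 6, enqueue [1, 2, 7]
Visit 1, enqueue []
Visit 2, enqueue [5]
Visit 7, enqueue [0, 4]
Visit 5, enqueue []
Visit 0, enqueue []
Visit 4, enqueue []

BFS order: [3, 6, 1, 2, 7, 5, 0, 4]


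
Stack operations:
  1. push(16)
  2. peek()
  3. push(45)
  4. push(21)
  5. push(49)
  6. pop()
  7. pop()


push(16) -> [16]
peek()->16
push(45) -> [16, 45]
push(21) -> [16, 45, 21]
push(49) -> [16, 45, 21, 49]
pop()->49, [16, 45, 21]
pop()->21, [16, 45]

Final stack: [16, 45]


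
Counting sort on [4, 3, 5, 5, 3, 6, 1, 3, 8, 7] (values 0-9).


Input: [4, 3, 5, 5, 3, 6, 1, 3, 8, 7]
Counts: [0, 1, 0, 3, 1, 2, 1, 1, 1, 0]

Sorted: [1, 3, 3, 3, 4, 5, 5, 6, 7, 8]


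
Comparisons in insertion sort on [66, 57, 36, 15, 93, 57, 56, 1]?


Algorithm: insertion sort
Input: [66, 57, 36, 15, 93, 57, 56, 1]
Sorted: [1, 15, 36, 56, 57, 57, 66, 93]

22


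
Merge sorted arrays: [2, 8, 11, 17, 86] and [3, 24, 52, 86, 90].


Take 2 from A
Take 3 from B
Take 8 from A
Take 11 from A
Take 17 from A
Take 24 from B
Take 52 from B
Take 86 from A

Merged: [2, 3, 8, 11, 17, 24, 52, 86, 86, 90]


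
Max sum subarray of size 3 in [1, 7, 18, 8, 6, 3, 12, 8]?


[0:3]: 26
[1:4]: 33
[2:5]: 32
[3:6]: 17
[4:7]: 21
[5:8]: 23

Max: 33 at [1:4]


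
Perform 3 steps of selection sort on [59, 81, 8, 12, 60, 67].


Initial: [59, 81, 8, 12, 60, 67]
Step 1: min=8 at 2
  Swap: [8, 81, 59, 12, 60, 67]
Step 2: min=12 at 3
  Swap: [8, 12, 59, 81, 60, 67]
Step 3: min=59 at 2
  Swap: [8, 12, 59, 81, 60, 67]

After 3 steps: [8, 12, 59, 81, 60, 67]


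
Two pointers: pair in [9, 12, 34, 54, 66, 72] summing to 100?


lo=0(9)+hi=5(72)=81
lo=1(12)+hi=5(72)=84
lo=2(34)+hi=5(72)=106
lo=2(34)+hi=4(66)=100

Yes: 34+66=100


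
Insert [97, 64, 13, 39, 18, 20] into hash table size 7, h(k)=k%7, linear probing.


Insert 97: h=6 -> slot 6
Insert 64: h=1 -> slot 1
Insert 13: h=6, 1 probes -> slot 0
Insert 39: h=4 -> slot 4
Insert 18: h=4, 1 probes -> slot 5
Insert 20: h=6, 3 probes -> slot 2

Table: [13, 64, 20, None, 39, 18, 97]


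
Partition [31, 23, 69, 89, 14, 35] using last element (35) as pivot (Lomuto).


Pivot: 35
  31 <= 35: advance i (no swap)
  23 <= 35: advance i (no swap)
  14 <= 35: swap -> [31, 23, 14, 89, 69, 35]
Place pivot at 3: [31, 23, 14, 35, 69, 89]

Partitioned: [31, 23, 14, 35, 69, 89]


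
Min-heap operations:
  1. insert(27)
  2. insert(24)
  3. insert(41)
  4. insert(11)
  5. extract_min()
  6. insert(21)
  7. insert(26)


insert(27) -> [27]
insert(24) -> [24, 27]
insert(41) -> [24, 27, 41]
insert(11) -> [11, 24, 41, 27]
extract_min()->11, [24, 27, 41]
insert(21) -> [21, 24, 41, 27]
insert(26) -> [21, 24, 41, 27, 26]

Final heap: [21, 24, 41, 27, 26]


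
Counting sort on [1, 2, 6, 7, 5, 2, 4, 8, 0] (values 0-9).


Input: [1, 2, 6, 7, 5, 2, 4, 8, 0]
Counts: [1, 1, 2, 0, 1, 1, 1, 1, 1, 0]

Sorted: [0, 1, 2, 2, 4, 5, 6, 7, 8]


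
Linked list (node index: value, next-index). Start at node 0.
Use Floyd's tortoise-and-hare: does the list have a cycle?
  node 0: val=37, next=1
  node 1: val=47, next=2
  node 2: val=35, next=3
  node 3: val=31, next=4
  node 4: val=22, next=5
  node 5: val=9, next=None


Floyd's tortoise (slow, +1) and hare (fast, +2):
  init: slow=0, fast=0
  step 1: slow=1, fast=2
  step 2: slow=2, fast=4
  step 3: fast 4->5->None, no cycle

Cycle: no


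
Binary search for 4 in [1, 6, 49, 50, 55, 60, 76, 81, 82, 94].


Step 1: lo=0, hi=9, mid=4, val=55
Step 2: lo=0, hi=3, mid=1, val=6
Step 3: lo=0, hi=0, mid=0, val=1

Not found


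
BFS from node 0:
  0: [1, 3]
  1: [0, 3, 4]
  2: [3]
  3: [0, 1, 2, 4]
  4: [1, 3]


Visit 0, enqueue [1, 3]
Visit 1, enqueue [4]
Visit 3, enqueue [2]
Visit 4, enqueue []
Visit 2, enqueue []

BFS order: [0, 1, 3, 4, 2]


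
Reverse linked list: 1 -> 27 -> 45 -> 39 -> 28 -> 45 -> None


Step 1: curr=1, set curr.next=prev(None) | reversed so far: 1
Step 2: curr=27, set curr.next=prev(1) | reversed so far: 27 -> 1
Step 3: curr=45, set curr.next=prev(27) | reversed so far: 45 -> 27 -> 1
Step 4: curr=39, set curr.next=prev(45) | reversed so far: 39 -> 45 -> 27 -> 1
Step 5: curr=28, set curr.next=prev(39) | reversed so far: 28 -> 39 -> 45 -> 27 -> 1
Step 6: curr=45, set curr.next=prev(28) | reversed so far: 45 -> 28 -> 39 -> 45 -> 27 -> 1

45 -> 28 -> 39 -> 45 -> 27 -> 1 -> None


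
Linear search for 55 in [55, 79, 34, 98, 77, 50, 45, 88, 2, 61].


i=0: 55==55 found!

Found at 0, 1 comps


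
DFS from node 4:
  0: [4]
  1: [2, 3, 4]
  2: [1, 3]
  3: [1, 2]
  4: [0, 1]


Visit 4, push [1, 0]
Visit 0, push []
Visit 1, push [3, 2]
Visit 2, push [3]
Visit 3, push []

DFS order: [4, 0, 1, 2, 3]


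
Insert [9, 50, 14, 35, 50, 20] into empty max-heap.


Insert 9: [9]
Insert 50: [50, 9]
Insert 14: [50, 9, 14]
Insert 35: [50, 35, 14, 9]
Insert 50: [50, 50, 14, 9, 35]
Insert 20: [50, 50, 20, 9, 35, 14]

Final heap: [50, 50, 20, 9, 35, 14]


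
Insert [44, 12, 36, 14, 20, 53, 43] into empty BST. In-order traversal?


Insert 44: root
Insert 12: L from 44
Insert 36: L from 44 -> R from 12
Insert 14: L from 44 -> R from 12 -> L from 36
Insert 20: L from 44 -> R from 12 -> L from 36 -> R from 14
Insert 53: R from 44
Insert 43: L from 44 -> R from 12 -> R from 36

In-order: [12, 14, 20, 36, 43, 44, 53]


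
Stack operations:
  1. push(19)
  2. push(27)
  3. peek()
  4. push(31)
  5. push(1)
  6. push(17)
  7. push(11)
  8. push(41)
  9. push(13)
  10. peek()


push(19) -> [19]
push(27) -> [19, 27]
peek()->27
push(31) -> [19, 27, 31]
push(1) -> [19, 27, 31, 1]
push(17) -> [19, 27, 31, 1, 17]
push(11) -> [19, 27, 31, 1, 17, 11]
push(41) -> [19, 27, 31, 1, 17, 11, 41]
push(13) -> [19, 27, 31, 1, 17, 11, 41, 13]
peek()->13

Final stack: [19, 27, 31, 1, 17, 11, 41, 13]


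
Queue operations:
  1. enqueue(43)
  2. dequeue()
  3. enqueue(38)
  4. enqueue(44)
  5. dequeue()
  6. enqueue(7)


enqueue(43) -> [43]
dequeue()->43, []
enqueue(38) -> [38]
enqueue(44) -> [38, 44]
dequeue()->38, [44]
enqueue(7) -> [44, 7]

Final queue: [44, 7]


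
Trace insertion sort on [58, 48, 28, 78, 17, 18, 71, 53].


Initial: [58, 48, 28, 78, 17, 18, 71, 53]
Insert 48: [48, 58, 28, 78, 17, 18, 71, 53]
Insert 28: [28, 48, 58, 78, 17, 18, 71, 53]
Insert 78: [28, 48, 58, 78, 17, 18, 71, 53]
Insert 17: [17, 28, 48, 58, 78, 18, 71, 53]
Insert 18: [17, 18, 28, 48, 58, 78, 71, 53]
Insert 71: [17, 18, 28, 48, 58, 71, 78, 53]
Insert 53: [17, 18, 28, 48, 53, 58, 71, 78]

Sorted: [17, 18, 28, 48, 53, 58, 71, 78]


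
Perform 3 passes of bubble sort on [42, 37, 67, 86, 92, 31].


Initial: [42, 37, 67, 86, 92, 31]
Pass 1: [37, 42, 67, 86, 31, 92] (2 swaps)
Pass 2: [37, 42, 67, 31, 86, 92] (1 swaps)
Pass 3: [37, 42, 31, 67, 86, 92] (1 swaps)

After 3 passes: [37, 42, 31, 67, 86, 92]


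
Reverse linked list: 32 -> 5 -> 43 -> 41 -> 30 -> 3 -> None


Step 1: curr=32, set curr.next=prev(None) | reversed so far: 32
Step 2: curr=5, set curr.next=prev(32) | reversed so far: 5 -> 32
Step 3: curr=43, set curr.next=prev(5) | reversed so far: 43 -> 5 -> 32
Step 4: curr=41, set curr.next=prev(43) | reversed so far: 41 -> 43 -> 5 -> 32
Step 5: curr=30, set curr.next=prev(41) | reversed so far: 30 -> 41 -> 43 -> 5 -> 32
Step 6: curr=3, set curr.next=prev(30) | reversed so far: 3 -> 30 -> 41 -> 43 -> 5 -> 32

3 -> 30 -> 41 -> 43 -> 5 -> 32 -> None


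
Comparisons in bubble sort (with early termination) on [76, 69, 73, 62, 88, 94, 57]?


Algorithm: bubble sort (with early termination)
Input: [76, 69, 73, 62, 88, 94, 57]
Sorted: [57, 62, 69, 73, 76, 88, 94]

21


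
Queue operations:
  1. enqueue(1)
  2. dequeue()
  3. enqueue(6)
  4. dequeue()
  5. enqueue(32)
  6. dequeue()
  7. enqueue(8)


enqueue(1) -> [1]
dequeue()->1, []
enqueue(6) -> [6]
dequeue()->6, []
enqueue(32) -> [32]
dequeue()->32, []
enqueue(8) -> [8]

Final queue: [8]


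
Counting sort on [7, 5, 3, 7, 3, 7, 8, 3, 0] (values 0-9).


Input: [7, 5, 3, 7, 3, 7, 8, 3, 0]
Counts: [1, 0, 0, 3, 0, 1, 0, 3, 1, 0]

Sorted: [0, 3, 3, 3, 5, 7, 7, 7, 8]


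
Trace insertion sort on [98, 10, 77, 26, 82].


Initial: [98, 10, 77, 26, 82]
Insert 10: [10, 98, 77, 26, 82]
Insert 77: [10, 77, 98, 26, 82]
Insert 26: [10, 26, 77, 98, 82]
Insert 82: [10, 26, 77, 82, 98]

Sorted: [10, 26, 77, 82, 98]


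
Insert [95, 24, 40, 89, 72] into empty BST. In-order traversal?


Insert 95: root
Insert 24: L from 95
Insert 40: L from 95 -> R from 24
Insert 89: L from 95 -> R from 24 -> R from 40
Insert 72: L from 95 -> R from 24 -> R from 40 -> L from 89

In-order: [24, 40, 72, 89, 95]


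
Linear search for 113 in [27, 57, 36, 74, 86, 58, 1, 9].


i=0: 27!=113
i=1: 57!=113
i=2: 36!=113
i=3: 74!=113
i=4: 86!=113
i=5: 58!=113
i=6: 1!=113
i=7: 9!=113

Not found, 8 comps


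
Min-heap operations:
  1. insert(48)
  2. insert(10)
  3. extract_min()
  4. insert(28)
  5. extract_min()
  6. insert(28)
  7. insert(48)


insert(48) -> [48]
insert(10) -> [10, 48]
extract_min()->10, [48]
insert(28) -> [28, 48]
extract_min()->28, [48]
insert(28) -> [28, 48]
insert(48) -> [28, 48, 48]

Final heap: [28, 48, 48]


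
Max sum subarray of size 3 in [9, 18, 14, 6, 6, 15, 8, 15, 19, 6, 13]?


[0:3]: 41
[1:4]: 38
[2:5]: 26
[3:6]: 27
[4:7]: 29
[5:8]: 38
[6:9]: 42
[7:10]: 40
[8:11]: 38

Max: 42 at [6:9]


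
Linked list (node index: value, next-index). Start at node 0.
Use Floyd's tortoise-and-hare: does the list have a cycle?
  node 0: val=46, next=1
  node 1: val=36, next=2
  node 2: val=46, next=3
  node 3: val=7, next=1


Floyd's tortoise (slow, +1) and hare (fast, +2):
  init: slow=0, fast=0
  step 1: slow=1, fast=2
  step 2: slow=2, fast=1
  step 3: slow=3, fast=3
  slow == fast at node 3: cycle detected

Cycle: yes


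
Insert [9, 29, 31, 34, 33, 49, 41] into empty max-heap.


Insert 9: [9]
Insert 29: [29, 9]
Insert 31: [31, 9, 29]
Insert 34: [34, 31, 29, 9]
Insert 33: [34, 33, 29, 9, 31]
Insert 49: [49, 33, 34, 9, 31, 29]
Insert 41: [49, 33, 41, 9, 31, 29, 34]

Final heap: [49, 33, 41, 9, 31, 29, 34]


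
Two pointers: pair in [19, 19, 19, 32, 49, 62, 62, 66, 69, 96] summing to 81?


lo=0(19)+hi=9(96)=115
lo=0(19)+hi=8(69)=88
lo=0(19)+hi=7(66)=85
lo=0(19)+hi=6(62)=81

Yes: 19+62=81


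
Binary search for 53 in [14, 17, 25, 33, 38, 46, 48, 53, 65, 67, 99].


Step 1: lo=0, hi=10, mid=5, val=46
Step 2: lo=6, hi=10, mid=8, val=65
Step 3: lo=6, hi=7, mid=6, val=48
Step 4: lo=7, hi=7, mid=7, val=53

Found at index 7


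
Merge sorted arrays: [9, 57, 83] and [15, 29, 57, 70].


Take 9 from A
Take 15 from B
Take 29 from B
Take 57 from A
Take 57 from B
Take 70 from B

Merged: [9, 15, 29, 57, 57, 70, 83]


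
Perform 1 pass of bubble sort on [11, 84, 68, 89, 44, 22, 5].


Initial: [11, 84, 68, 89, 44, 22, 5]
Pass 1: [11, 68, 84, 44, 22, 5, 89] (4 swaps)

After 1 pass: [11, 68, 84, 44, 22, 5, 89]


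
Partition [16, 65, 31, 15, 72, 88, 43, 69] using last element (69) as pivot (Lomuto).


Pivot: 69
  16 <= 69: advance i (no swap)
  65 <= 69: advance i (no swap)
  31 <= 69: advance i (no swap)
  15 <= 69: advance i (no swap)
  43 <= 69: swap -> [16, 65, 31, 15, 43, 88, 72, 69]
Place pivot at 5: [16, 65, 31, 15, 43, 69, 72, 88]

Partitioned: [16, 65, 31, 15, 43, 69, 72, 88]
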